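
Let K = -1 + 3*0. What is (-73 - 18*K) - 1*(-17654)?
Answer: 17599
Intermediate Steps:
K = -1 (K = -1 + 0 = -1)
(-73 - 18*K) - 1*(-17654) = (-73 - 18*(-1)) - 1*(-17654) = (-73 + 18) + 17654 = -55 + 17654 = 17599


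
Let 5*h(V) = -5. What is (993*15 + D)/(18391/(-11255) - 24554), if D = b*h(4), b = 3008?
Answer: -133788185/276373661 ≈ -0.48408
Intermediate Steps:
h(V) = -1 (h(V) = (⅕)*(-5) = -1)
D = -3008 (D = 3008*(-1) = -3008)
(993*15 + D)/(18391/(-11255) - 24554) = (993*15 - 3008)/(18391/(-11255) - 24554) = (14895 - 3008)/(18391*(-1/11255) - 24554) = 11887/(-18391/11255 - 24554) = 11887/(-276373661/11255) = 11887*(-11255/276373661) = -133788185/276373661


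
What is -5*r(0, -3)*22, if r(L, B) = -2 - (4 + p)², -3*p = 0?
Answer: 1980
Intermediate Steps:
p = 0 (p = -⅓*0 = 0)
r(L, B) = -18 (r(L, B) = -2 - (4 + 0)² = -2 - 1*4² = -2 - 1*16 = -2 - 16 = -18)
-5*r(0, -3)*22 = -5*(-18)*22 = 90*22 = 1980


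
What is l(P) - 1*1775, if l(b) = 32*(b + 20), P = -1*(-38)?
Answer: 81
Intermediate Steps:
P = 38
l(b) = 640 + 32*b (l(b) = 32*(20 + b) = 640 + 32*b)
l(P) - 1*1775 = (640 + 32*38) - 1*1775 = (640 + 1216) - 1775 = 1856 - 1775 = 81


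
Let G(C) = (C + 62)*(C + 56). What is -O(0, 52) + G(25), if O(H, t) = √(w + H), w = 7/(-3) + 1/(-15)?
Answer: 7047 - 2*I*√15/5 ≈ 7047.0 - 1.5492*I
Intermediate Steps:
w = -12/5 (w = 7*(-⅓) + 1*(-1/15) = -7/3 - 1/15 = -12/5 ≈ -2.4000)
G(C) = (56 + C)*(62 + C) (G(C) = (62 + C)*(56 + C) = (56 + C)*(62 + C))
O(H, t) = √(-12/5 + H)
-O(0, 52) + G(25) = -√(-60 + 25*0)/5 + (3472 + 25² + 118*25) = -√(-60 + 0)/5 + (3472 + 625 + 2950) = -√(-60)/5 + 7047 = -2*I*√15/5 + 7047 = 7047 - 2*I*√15/5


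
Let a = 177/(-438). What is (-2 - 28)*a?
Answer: 885/73 ≈ 12.123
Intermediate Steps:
a = -59/146 (a = 177*(-1/438) = -59/146 ≈ -0.40411)
(-2 - 28)*a = (-2 - 28)*(-59/146) = -30*(-59/146) = 885/73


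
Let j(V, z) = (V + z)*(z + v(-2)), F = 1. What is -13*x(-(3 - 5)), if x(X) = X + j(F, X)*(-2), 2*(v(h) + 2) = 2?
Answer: 52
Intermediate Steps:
v(h) = -1 (v(h) = -2 + (½)*2 = -2 + 1 = -1)
j(V, z) = (-1 + z)*(V + z) (j(V, z) = (V + z)*(z - 1) = (V + z)*(-1 + z) = (-1 + z)*(V + z))
x(X) = 2 + X - 2*X² (x(X) = X + (X² - 1*1 - X + 1*X)*(-2) = X + (X² - 1 - X + X)*(-2) = X + (-1 + X²)*(-2) = X + (2 - 2*X²) = 2 + X - 2*X²)
-13*x(-(3 - 5)) = -13*(2 - (3 - 5) - 2*(3 - 5)²) = -13*(2 - 1*(-2) - 2*(-1*(-2))²) = -13*(2 + 2 - 2*2²) = -13*(2 + 2 - 2*4) = -13*(2 + 2 - 8) = -13*(-4) = 52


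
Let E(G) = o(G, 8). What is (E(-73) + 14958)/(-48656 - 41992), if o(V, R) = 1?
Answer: -14959/90648 ≈ -0.16502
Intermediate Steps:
E(G) = 1
(E(-73) + 14958)/(-48656 - 41992) = (1 + 14958)/(-48656 - 41992) = 14959/(-90648) = 14959*(-1/90648) = -14959/90648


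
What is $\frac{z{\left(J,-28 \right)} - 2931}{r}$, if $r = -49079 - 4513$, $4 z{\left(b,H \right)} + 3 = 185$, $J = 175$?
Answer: $\frac{199}{3696} \approx 0.053842$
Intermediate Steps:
$z{\left(b,H \right)} = \frac{91}{2}$ ($z{\left(b,H \right)} = - \frac{3}{4} + \frac{1}{4} \cdot 185 = - \frac{3}{4} + \frac{185}{4} = \frac{91}{2}$)
$r = -53592$
$\frac{z{\left(J,-28 \right)} - 2931}{r} = \frac{\frac{91}{2} - 2931}{-53592} = \left(\frac{91}{2} - 2931\right) \left(- \frac{1}{53592}\right) = \left(- \frac{5771}{2}\right) \left(- \frac{1}{53592}\right) = \frac{199}{3696}$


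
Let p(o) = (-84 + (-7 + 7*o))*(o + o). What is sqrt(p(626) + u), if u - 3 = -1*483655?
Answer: 2*sqrt(1222170) ≈ 2211.0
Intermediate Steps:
p(o) = 2*o*(-91 + 7*o) (p(o) = (-91 + 7*o)*(2*o) = 2*o*(-91 + 7*o))
u = -483652 (u = 3 - 1*483655 = 3 - 483655 = -483652)
sqrt(p(626) + u) = sqrt(14*626*(-13 + 626) - 483652) = sqrt(14*626*613 - 483652) = sqrt(5372332 - 483652) = sqrt(4888680) = 2*sqrt(1222170)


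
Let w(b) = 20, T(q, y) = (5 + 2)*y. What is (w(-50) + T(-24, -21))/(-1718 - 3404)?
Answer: 127/5122 ≈ 0.024795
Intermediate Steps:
T(q, y) = 7*y
(w(-50) + T(-24, -21))/(-1718 - 3404) = (20 + 7*(-21))/(-1718 - 3404) = (20 - 147)/(-5122) = -127*(-1/5122) = 127/5122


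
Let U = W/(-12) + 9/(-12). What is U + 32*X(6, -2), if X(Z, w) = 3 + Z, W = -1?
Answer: 862/3 ≈ 287.33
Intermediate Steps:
U = -2/3 (U = -1/(-12) + 9/(-12) = -1*(-1/12) + 9*(-1/12) = 1/12 - 3/4 = -2/3 ≈ -0.66667)
U + 32*X(6, -2) = -2/3 + 32*(3 + 6) = -2/3 + 32*9 = -2/3 + 288 = 862/3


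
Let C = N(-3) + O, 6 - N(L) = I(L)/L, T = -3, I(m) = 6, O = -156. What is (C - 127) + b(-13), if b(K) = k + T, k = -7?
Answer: -285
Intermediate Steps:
N(L) = 6 - 6/L
C = -148 (C = (6 - 6/(-3)) - 156 = (6 - 6*(-⅓)) - 156 = (6 + 2) - 156 = 8 - 156 = -148)
b(K) = -10 (b(K) = -7 - 3 = -10)
(C - 127) + b(-13) = (-148 - 127) - 10 = -275 - 10 = -285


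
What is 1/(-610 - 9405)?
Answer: -1/10015 ≈ -9.9850e-5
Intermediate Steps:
1/(-610 - 9405) = 1/(-10015) = -1/10015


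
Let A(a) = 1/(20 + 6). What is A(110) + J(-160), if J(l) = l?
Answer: -4159/26 ≈ -159.96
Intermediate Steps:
A(a) = 1/26
A(110) + J(-160) = 1/26 - 160 = -4159/26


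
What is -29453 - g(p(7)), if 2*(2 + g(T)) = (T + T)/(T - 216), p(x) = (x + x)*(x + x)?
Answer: -147206/5 ≈ -29441.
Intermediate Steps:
p(x) = 4*x² (p(x) = (2*x)*(2*x) = 4*x²)
g(T) = -2 + T/(-216 + T) (g(T) = -2 + ((T + T)/(T - 216))/2 = -2 + ((2*T)/(-216 + T))/2 = -2 + (2*T/(-216 + T))/2 = -2 + T/(-216 + T))
-29453 - g(p(7)) = -29453 - (432 - 4*7²)/(-216 + 4*7²) = -29453 - (432 - 4*49)/(-216 + 4*49) = -29453 - (432 - 1*196)/(-216 + 196) = -29453 - (432 - 196)/(-20) = -29453 - (-1)*236/20 = -29453 - 1*(-59/5) = -29453 + 59/5 = -147206/5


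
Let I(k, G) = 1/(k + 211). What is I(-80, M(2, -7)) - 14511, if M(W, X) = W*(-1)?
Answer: -1900940/131 ≈ -14511.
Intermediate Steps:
M(W, X) = -W
I(k, G) = 1/(211 + k)
I(-80, M(2, -7)) - 14511 = 1/(211 - 80) - 14511 = 1/131 - 14511 = -1900940/131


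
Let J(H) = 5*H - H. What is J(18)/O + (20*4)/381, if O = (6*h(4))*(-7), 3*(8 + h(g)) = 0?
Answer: 2263/5334 ≈ 0.42426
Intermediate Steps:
h(g) = -8 (h(g) = -8 + (1/3)*0 = -8 + 0 = -8)
O = 336 (O = (6*(-8))*(-7) = -48*(-7) = 336)
J(H) = 4*H
J(18)/O + (20*4)/381 = (4*18)/336 + (20*4)/381 = 72*(1/336) + 80*(1/381) = 3/14 + 80/381 = 2263/5334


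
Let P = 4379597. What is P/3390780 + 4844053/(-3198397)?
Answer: -2417428125331/10845060579660 ≈ -0.22291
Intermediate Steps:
P/3390780 + 4844053/(-3198397) = 4379597/3390780 + 4844053/(-3198397) = 4379597*(1/3390780) + 4844053*(-1/3198397) = 4379597/3390780 - 4844053/3198397 = -2417428125331/10845060579660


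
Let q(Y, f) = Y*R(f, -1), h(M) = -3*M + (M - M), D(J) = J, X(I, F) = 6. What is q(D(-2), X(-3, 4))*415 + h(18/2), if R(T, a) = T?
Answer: -5007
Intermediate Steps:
h(M) = -3*M (h(M) = -3*M + 0 = -3*M)
q(Y, f) = Y*f
q(D(-2), X(-3, 4))*415 + h(18/2) = -2*6*415 - 54/2 = -12*415 - 54/2 = -4980 - 3*9 = -4980 - 27 = -5007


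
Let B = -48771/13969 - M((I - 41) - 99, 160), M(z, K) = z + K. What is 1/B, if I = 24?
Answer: -13969/663407 ≈ -0.021056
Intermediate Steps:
M(z, K) = K + z
B = -663407/13969 (B = -48771/13969 - (160 + ((24 - 41) - 99)) = -48771*1/13969 - (160 + (-17 - 99)) = -48771/13969 - (160 - 116) = -48771/13969 - 1*44 = -48771/13969 - 44 = -663407/13969 ≈ -47.491)
1/B = 1/(-663407/13969) = -13969/663407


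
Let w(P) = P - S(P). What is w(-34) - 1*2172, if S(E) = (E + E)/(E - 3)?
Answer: -81690/37 ≈ -2207.8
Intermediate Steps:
S(E) = 2*E/(-3 + E) (S(E) = (2*E)/(-3 + E) = 2*E/(-3 + E))
w(P) = P - 2*P/(-3 + P)
w(-34) - 1*2172 = -34*(-5 - 34)/(-3 - 34) - 1*2172 = -34*(-39)/(-37) - 2172 = -34*(-1/37)*(-39) - 2172 = -1326/37 - 2172 = -81690/37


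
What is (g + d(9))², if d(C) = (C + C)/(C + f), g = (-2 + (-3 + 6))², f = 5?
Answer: 256/49 ≈ 5.2245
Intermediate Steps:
g = 1 (g = (-2 + 3)² = 1² = 1)
d(C) = 2*C/(5 + C) (d(C) = (C + C)/(C + 5) = (2*C)/(5 + C) = 2*C/(5 + C))
(g + d(9))² = (1 + 2*9/(5 + 9))² = (1 + 2*9/14)² = (1 + 2*9*(1/14))² = (1 + 9/7)² = (16/7)² = 256/49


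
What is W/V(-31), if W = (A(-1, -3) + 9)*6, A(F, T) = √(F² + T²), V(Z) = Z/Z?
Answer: 54 + 6*√10 ≈ 72.974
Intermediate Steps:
V(Z) = 1
W = 54 + 6*√10 (W = (√((-1)² + (-3)²) + 9)*6 = (√(1 + 9) + 9)*6 = (√10 + 9)*6 = (9 + √10)*6 = 54 + 6*√10 ≈ 72.974)
W/V(-31) = (54 + 6*√10)/1 = (54 + 6*√10)*1 = 54 + 6*√10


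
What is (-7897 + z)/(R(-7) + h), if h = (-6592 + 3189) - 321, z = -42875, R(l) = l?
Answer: 50772/3731 ≈ 13.608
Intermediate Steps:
h = -3724 (h = -3403 - 321 = -3724)
(-7897 + z)/(R(-7) + h) = (-7897 - 42875)/(-7 - 3724) = -50772/(-3731) = -50772*(-1/3731) = 50772/3731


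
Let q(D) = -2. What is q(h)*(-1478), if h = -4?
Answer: 2956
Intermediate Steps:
q(h)*(-1478) = -2*(-1478) = 2956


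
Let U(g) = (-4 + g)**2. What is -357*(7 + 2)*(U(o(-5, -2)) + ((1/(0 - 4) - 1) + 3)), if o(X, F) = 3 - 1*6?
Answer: -652239/4 ≈ -1.6306e+5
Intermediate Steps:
o(X, F) = -3 (o(X, F) = 3 - 6 = -3)
-357*(7 + 2)*(U(o(-5, -2)) + ((1/(0 - 4) - 1) + 3)) = -357*(7 + 2)*((-4 - 3)**2 + ((1/(0 - 4) - 1) + 3)) = -3213*((-7)**2 + ((1/(-4) - 1) + 3)) = -3213*(49 + ((-1/4 - 1) + 3)) = -3213*(49 + (-5/4 + 3)) = -3213*(49 + 7/4) = -3213*203/4 = -357*1827/4 = -652239/4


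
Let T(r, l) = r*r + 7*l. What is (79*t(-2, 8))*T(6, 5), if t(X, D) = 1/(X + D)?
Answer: 5609/6 ≈ 934.83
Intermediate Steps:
t(X, D) = 1/(D + X)
T(r, l) = r² + 7*l
(79*t(-2, 8))*T(6, 5) = (79/(8 - 2))*(6² + 7*5) = (79/6)*(36 + 35) = (79*(⅙))*71 = (79/6)*71 = 5609/6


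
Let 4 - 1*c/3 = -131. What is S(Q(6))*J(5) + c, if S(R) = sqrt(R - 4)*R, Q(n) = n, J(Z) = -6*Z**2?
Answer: 405 - 900*sqrt(2) ≈ -867.79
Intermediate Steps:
c = 405 (c = 12 - 3*(-131) = 12 + 393 = 405)
S(R) = R*sqrt(-4 + R) (S(R) = sqrt(-4 + R)*R = R*sqrt(-4 + R))
S(Q(6))*J(5) + c = (6*sqrt(-4 + 6))*(-6*5**2) + 405 = (6*sqrt(2))*(-6*25) + 405 = (6*sqrt(2))*(-150) + 405 = -900*sqrt(2) + 405 = 405 - 900*sqrt(2)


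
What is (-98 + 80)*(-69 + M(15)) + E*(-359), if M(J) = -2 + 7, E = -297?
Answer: 107775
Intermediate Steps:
M(J) = 5
(-98 + 80)*(-69 + M(15)) + E*(-359) = (-98 + 80)*(-69 + 5) - 297*(-359) = -18*(-64) + 106623 = 1152 + 106623 = 107775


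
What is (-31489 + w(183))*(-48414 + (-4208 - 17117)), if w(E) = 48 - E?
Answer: 2205426136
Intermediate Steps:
(-31489 + w(183))*(-48414 + (-4208 - 17117)) = (-31489 + (48 - 1*183))*(-48414 + (-4208 - 17117)) = (-31489 + (48 - 183))*(-48414 - 21325) = (-31489 - 135)*(-69739) = -31624*(-69739) = 2205426136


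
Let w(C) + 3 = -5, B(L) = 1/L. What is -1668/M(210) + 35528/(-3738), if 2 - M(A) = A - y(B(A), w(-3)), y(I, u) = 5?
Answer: -69800/54201 ≈ -1.2878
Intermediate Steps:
B(L) = 1/L
w(C) = -8 (w(C) = -3 - 5 = -8)
M(A) = 7 - A (M(A) = 2 - (A - 1*5) = 2 - (A - 5) = 2 - (-5 + A) = 2 + (5 - A) = 7 - A)
-1668/M(210) + 35528/(-3738) = -1668/(7 - 1*210) + 35528/(-3738) = -1668/(7 - 210) + 35528*(-1/3738) = -1668/(-203) - 17764/1869 = -1668*(-1/203) - 17764/1869 = 1668/203 - 17764/1869 = -69800/54201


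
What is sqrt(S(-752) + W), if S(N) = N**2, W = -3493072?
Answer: 4*I*sqrt(182973) ≈ 1711.0*I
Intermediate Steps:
sqrt(S(-752) + W) = sqrt((-752)**2 - 3493072) = sqrt(565504 - 3493072) = sqrt(-2927568) = 4*I*sqrt(182973)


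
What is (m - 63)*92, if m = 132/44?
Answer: -5520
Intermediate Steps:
m = 3 (m = 132*(1/44) = 3)
(m - 63)*92 = (3 - 63)*92 = -60*92 = -5520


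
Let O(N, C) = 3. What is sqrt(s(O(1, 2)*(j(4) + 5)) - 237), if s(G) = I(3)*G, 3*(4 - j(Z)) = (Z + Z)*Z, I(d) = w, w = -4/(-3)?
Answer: I*sqrt(2193)/3 ≈ 15.61*I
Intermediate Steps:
w = 4/3 (w = -4*(-1/3) = 4/3 ≈ 1.3333)
I(d) = 4/3
j(Z) = 4 - 2*Z**2/3 (j(Z) = 4 - (Z + Z)*Z/3 = 4 - 2*Z*Z/3 = 4 - 2*Z**2/3)
s(G) = 4*G/3
sqrt(s(O(1, 2)*(j(4) + 5)) - 237) = sqrt(4*(3*((4 - 2/3*4**2) + 5))/3 - 237) = sqrt(4*(3*((4 - 2/3*16) + 5))/3 - 237) = sqrt(4*(3*((4 - 32/3) + 5))/3 - 237) = sqrt(4*(3*(-20/3 + 5))/3 - 237) = sqrt(4*(3*(-5/3))/3 - 237) = sqrt((4/3)*(-5) - 237) = sqrt(-20/3 - 237) = sqrt(-731/3) = I*sqrt(2193)/3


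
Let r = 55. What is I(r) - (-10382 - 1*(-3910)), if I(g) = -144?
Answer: 6328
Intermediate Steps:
I(r) - (-10382 - 1*(-3910)) = -144 - (-10382 - 1*(-3910)) = -144 - (-10382 + 3910) = -144 - 1*(-6472) = -144 + 6472 = 6328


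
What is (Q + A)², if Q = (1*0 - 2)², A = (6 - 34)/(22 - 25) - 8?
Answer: 256/9 ≈ 28.444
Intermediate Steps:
A = 4/3 (A = -28/(-3) - 8 = -28*(-⅓) - 8 = 28/3 - 8 = 4/3 ≈ 1.3333)
Q = 4 (Q = (0 - 2)² = (-2)² = 4)
(Q + A)² = (4 + 4/3)² = (16/3)² = 256/9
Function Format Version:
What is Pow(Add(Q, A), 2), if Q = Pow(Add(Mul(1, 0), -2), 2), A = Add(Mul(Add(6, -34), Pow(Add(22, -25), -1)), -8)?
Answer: Rational(256, 9) ≈ 28.444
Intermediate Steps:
A = Rational(4, 3) (A = Add(Mul(-28, Pow(-3, -1)), -8) = Add(Mul(-28, Rational(-1, 3)), -8) = Add(Rational(28, 3), -8) = Rational(4, 3) ≈ 1.3333)
Q = 4 (Q = Pow(Add(0, -2), 2) = Pow(-2, 2) = 4)
Pow(Add(Q, A), 2) = Pow(Add(4, Rational(4, 3)), 2) = Pow(Rational(16, 3), 2) = Rational(256, 9)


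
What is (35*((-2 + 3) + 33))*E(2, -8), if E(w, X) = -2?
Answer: -2380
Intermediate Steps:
(35*((-2 + 3) + 33))*E(2, -8) = (35*((-2 + 3) + 33))*(-2) = (35*(1 + 33))*(-2) = (35*34)*(-2) = 1190*(-2) = -2380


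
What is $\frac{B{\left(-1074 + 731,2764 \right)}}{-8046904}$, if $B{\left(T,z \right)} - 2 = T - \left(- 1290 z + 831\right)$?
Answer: $- \frac{891097}{2011726} \approx -0.44295$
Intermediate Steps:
$B{\left(T,z \right)} = -829 + T + 1290 z$ ($B{\left(T,z \right)} = 2 - \left(831 - T - 1290 z\right) = 2 + \left(T + \left(-831 + 1290 z\right)\right) = 2 + \left(-831 + T + 1290 z\right) = -829 + T + 1290 z$)
$\frac{B{\left(-1074 + 731,2764 \right)}}{-8046904} = \frac{-829 + \left(-1074 + 731\right) + 1290 \cdot 2764}{-8046904} = \left(-829 - 343 + 3565560\right) \left(- \frac{1}{8046904}\right) = 3564388 \left(- \frac{1}{8046904}\right) = - \frac{891097}{2011726}$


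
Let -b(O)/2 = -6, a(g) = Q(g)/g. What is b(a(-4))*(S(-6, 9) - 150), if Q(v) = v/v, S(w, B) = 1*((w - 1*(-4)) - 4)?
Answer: -1872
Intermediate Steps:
S(w, B) = w (S(w, B) = 1*((w + 4) - 4) = 1*((4 + w) - 4) = 1*w = w)
Q(v) = 1
a(g) = 1/g
b(O) = 12 (b(O) = -2*(-6) = 12)
b(a(-4))*(S(-6, 9) - 150) = 12*(-6 - 150) = 12*(-156) = -1872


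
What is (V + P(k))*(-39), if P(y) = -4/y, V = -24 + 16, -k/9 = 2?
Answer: 910/3 ≈ 303.33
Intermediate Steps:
k = -18 (k = -9*2 = -18)
V = -8
(V + P(k))*(-39) = (-8 - 4/(-18))*(-39) = (-8 - 4*(-1/18))*(-39) = (-8 + 2/9)*(-39) = -70/9*(-39) = 910/3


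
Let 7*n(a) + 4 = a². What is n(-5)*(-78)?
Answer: -234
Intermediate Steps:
n(a) = -4/7 + a²/7
n(-5)*(-78) = (-4/7 + (⅐)*(-5)²)*(-78) = (-4/7 + (⅐)*25)*(-78) = (-4/7 + 25/7)*(-78) = 3*(-78) = -234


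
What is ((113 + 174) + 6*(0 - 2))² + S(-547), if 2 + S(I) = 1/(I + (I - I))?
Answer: 41365780/547 ≈ 75623.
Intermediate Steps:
S(I) = -2 + 1/I (S(I) = -2 + 1/(I + (I - I)) = -2 + 1/(I + 0) = -2 + 1/I)
((113 + 174) + 6*(0 - 2))² + S(-547) = ((113 + 174) + 6*(0 - 2))² + (-2 + 1/(-547)) = (287 + 6*(-2))² + (-2 - 1/547) = (287 - 12)² - 1095/547 = 275² - 1095/547 = 75625 - 1095/547 = 41365780/547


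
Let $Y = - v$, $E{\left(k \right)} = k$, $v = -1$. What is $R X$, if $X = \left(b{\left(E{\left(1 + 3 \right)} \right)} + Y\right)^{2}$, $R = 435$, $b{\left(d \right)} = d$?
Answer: $10875$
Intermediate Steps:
$Y = 1$ ($Y = \left(-1\right) \left(-1\right) = 1$)
$X = 25$ ($X = \left(\left(1 + 3\right) + 1\right)^{2} = \left(4 + 1\right)^{2} = 5^{2} = 25$)
$R X = 435 \cdot 25 = 10875$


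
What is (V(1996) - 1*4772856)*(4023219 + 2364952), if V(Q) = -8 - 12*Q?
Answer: -30642880863536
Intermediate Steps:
(V(1996) - 1*4772856)*(4023219 + 2364952) = ((-8 - 12*1996) - 1*4772856)*(4023219 + 2364952) = ((-8 - 23952) - 4772856)*6388171 = (-23960 - 4772856)*6388171 = -4796816*6388171 = -30642880863536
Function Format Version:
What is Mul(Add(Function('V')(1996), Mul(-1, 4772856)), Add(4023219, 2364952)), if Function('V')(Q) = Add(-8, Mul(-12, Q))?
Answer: -30642880863536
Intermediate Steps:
Mul(Add(Function('V')(1996), Mul(-1, 4772856)), Add(4023219, 2364952)) = Mul(Add(Add(-8, Mul(-12, 1996)), Mul(-1, 4772856)), Add(4023219, 2364952)) = Mul(Add(Add(-8, -23952), -4772856), 6388171) = Mul(Add(-23960, -4772856), 6388171) = Mul(-4796816, 6388171) = -30642880863536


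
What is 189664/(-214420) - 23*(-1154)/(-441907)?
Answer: -22376246222/23688424735 ≈ -0.94461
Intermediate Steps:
189664/(-214420) - 23*(-1154)/(-441907) = 189664*(-1/214420) + 26542*(-1/441907) = -47416/53605 - 26542/441907 = -22376246222/23688424735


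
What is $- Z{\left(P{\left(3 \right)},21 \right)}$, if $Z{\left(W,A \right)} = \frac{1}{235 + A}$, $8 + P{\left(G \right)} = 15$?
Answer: $- \frac{1}{256} \approx -0.0039063$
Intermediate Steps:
$P{\left(G \right)} = 7$ ($P{\left(G \right)} = -8 + 15 = 7$)
$- Z{\left(P{\left(3 \right)},21 \right)} = - \frac{1}{235 + 21} = - \frac{1}{256}$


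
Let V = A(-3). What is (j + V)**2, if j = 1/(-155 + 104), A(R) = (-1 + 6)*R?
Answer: 586756/2601 ≈ 225.59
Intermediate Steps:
A(R) = 5*R
V = -15 (V = 5*(-3) = -15)
j = -1/51 (j = 1/(-51) = -1/51 ≈ -0.019608)
(j + V)**2 = (-1/51 - 15)**2 = (-766/51)**2 = 586756/2601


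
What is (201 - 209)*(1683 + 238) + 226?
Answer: -15142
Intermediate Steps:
(201 - 209)*(1683 + 238) + 226 = -8*1921 + 226 = -15368 + 226 = -15142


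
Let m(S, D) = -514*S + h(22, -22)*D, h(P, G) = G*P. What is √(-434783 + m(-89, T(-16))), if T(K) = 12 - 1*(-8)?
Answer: I*√398717 ≈ 631.44*I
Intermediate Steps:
T(K) = 20 (T(K) = 12 + 8 = 20)
m(S, D) = -514*S - 484*D (m(S, D) = -514*S + (-22*22)*D = -514*S - 484*D)
√(-434783 + m(-89, T(-16))) = √(-434783 + (-514*(-89) - 484*20)) = √(-434783 + (45746 - 9680)) = √(-434783 + 36066) = √(-398717) = I*√398717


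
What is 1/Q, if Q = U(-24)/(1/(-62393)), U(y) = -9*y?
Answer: -1/13476888 ≈ -7.4201e-8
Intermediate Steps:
Q = -13476888 (Q = (-9*(-24))/(1/(-62393)) = 216/(-1/62393) = 216*(-62393) = -13476888)
1/Q = 1/(-13476888) = -1/13476888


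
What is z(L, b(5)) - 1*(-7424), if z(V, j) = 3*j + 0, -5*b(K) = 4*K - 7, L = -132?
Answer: 37081/5 ≈ 7416.2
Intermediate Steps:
b(K) = 7/5 - 4*K/5 (b(K) = -(4*K - 7)/5 = -(-7 + 4*K)/5 = 7/5 - 4*K/5)
z(V, j) = 3*j
z(L, b(5)) - 1*(-7424) = 3*(7/5 - ⅘*5) - 1*(-7424) = 3*(7/5 - 4) + 7424 = 3*(-13/5) + 7424 = -39/5 + 7424 = 37081/5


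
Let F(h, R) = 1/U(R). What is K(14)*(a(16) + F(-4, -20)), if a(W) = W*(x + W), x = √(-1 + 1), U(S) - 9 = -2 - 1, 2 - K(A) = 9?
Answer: -10759/6 ≈ -1793.2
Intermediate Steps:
K(A) = -7 (K(A) = 2 - 1*9 = 2 - 9 = -7)
U(S) = 6 (U(S) = 9 + (-2 - 1) = 9 - 3 = 6)
x = 0 (x = √0 = 0)
F(h, R) = ⅙ (F(h, R) = 1/6 = ⅙)
a(W) = W² (a(W) = W*(0 + W) = W*W = W²)
K(14)*(a(16) + F(-4, -20)) = -7*(16² + ⅙) = -7*(256 + ⅙) = -7*1537/6 = -10759/6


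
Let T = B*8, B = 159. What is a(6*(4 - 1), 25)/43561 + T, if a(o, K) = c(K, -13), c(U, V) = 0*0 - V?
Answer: 55409605/43561 ≈ 1272.0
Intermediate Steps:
c(U, V) = -V (c(U, V) = 0 - V = -V)
a(o, K) = 13 (a(o, K) = -1*(-13) = 13)
T = 1272 (T = 159*8 = 1272)
a(6*(4 - 1), 25)/43561 + T = 13/43561 + 1272 = 55409605/43561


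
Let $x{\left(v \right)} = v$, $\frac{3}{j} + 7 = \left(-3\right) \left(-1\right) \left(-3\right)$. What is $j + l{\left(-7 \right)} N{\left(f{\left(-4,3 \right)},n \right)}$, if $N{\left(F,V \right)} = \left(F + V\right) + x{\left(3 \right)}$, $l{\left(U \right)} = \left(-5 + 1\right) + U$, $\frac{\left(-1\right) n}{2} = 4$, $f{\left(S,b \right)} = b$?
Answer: $\frac{349}{16} \approx 21.813$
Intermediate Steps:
$j = - \frac{3}{16}$ ($j = \frac{3}{-7 + \left(-3\right) \left(-1\right) \left(-3\right)} = \frac{3}{-7 + 3 \left(-3\right)} = \frac{3}{-7 - 9} = \frac{3}{-16} = 3 \left(- \frac{1}{16}\right) = - \frac{3}{16} \approx -0.1875$)
$n = -8$ ($n = \left(-2\right) 4 = -8$)
$l{\left(U \right)} = -4 + U$
$N{\left(F,V \right)} = 3 + F + V$ ($N{\left(F,V \right)} = \left(F + V\right) + 3 = 3 + F + V$)
$j + l{\left(-7 \right)} N{\left(f{\left(-4,3 \right)},n \right)} = - \frac{3}{16} + \left(-4 - 7\right) \left(3 + 3 - 8\right) = - \frac{3}{16} - -22 = - \frac{3}{16} + 22 = \frac{349}{16}$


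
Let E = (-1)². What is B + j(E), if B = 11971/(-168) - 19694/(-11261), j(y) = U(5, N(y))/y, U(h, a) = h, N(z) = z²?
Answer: -122037599/1891848 ≈ -64.507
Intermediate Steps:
E = 1
j(y) = 5/y
B = -131496839/1891848 (B = 11971*(-1/168) - 19694*(-1/11261) = -11971/168 + 19694/11261 = -131496839/1891848 ≈ -69.507)
B + j(E) = -131496839/1891848 + 5/1 = -131496839/1891848 + 5*1 = -131496839/1891848 + 5 = -122037599/1891848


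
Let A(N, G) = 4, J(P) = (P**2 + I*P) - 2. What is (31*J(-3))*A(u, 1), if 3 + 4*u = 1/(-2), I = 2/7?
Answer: 5332/7 ≈ 761.71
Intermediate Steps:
I = 2/7 (I = 2*(1/7) = 2/7 ≈ 0.28571)
J(P) = -2 + P**2 + 2*P/7 (J(P) = (P**2 + 2*P/7) - 2 = -2 + P**2 + 2*P/7)
u = -7/8 (u = -3/4 + (1/4)/(-2) = -3/4 + (1/4)*(-1/2) = -3/4 - 1/8 = -7/8 ≈ -0.87500)
(31*J(-3))*A(u, 1) = (31*(-2 + (-3)**2 + (2/7)*(-3)))*4 = (31*(-2 + 9 - 6/7))*4 = (31*(43/7))*4 = (1333/7)*4 = 5332/7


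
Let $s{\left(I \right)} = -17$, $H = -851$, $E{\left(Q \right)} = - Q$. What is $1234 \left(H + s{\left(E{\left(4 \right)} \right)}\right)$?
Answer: $-1071112$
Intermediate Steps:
$1234 \left(H + s{\left(E{\left(4 \right)} \right)}\right) = 1234 \left(-851 - 17\right) = 1234 \left(-868\right) = -1071112$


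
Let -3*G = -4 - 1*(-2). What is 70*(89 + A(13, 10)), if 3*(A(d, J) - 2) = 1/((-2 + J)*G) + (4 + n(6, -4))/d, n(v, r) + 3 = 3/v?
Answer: 663215/104 ≈ 6377.1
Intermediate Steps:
n(v, r) = -3 + 3/v
G = ⅔ (G = -(-4 - 1*(-2))/3 = -(-4 + 2)/3 = -⅓*(-2) = ⅔ ≈ 0.66667)
A(d, J) = 2 + 1/(2*d) + 1/(2*(-2 + J)) (A(d, J) = 2 + (1/((-2 + J)*(⅔)) + (4 + (-3 + 3/6))/d)/3 = 2 + ((3/2)/(-2 + J) + (4 + (-3 + 3*(⅙)))/d)/3 = 2 + (3/(2*(-2 + J)) + (4 + (-3 + ½))/d)/3 = 2 + (3/(2*(-2 + J)) + (4 - 5/2)/d)/3 = 2 + (3/(2*(-2 + J)) + 3/(2*d))/3 = 2 + (3/(2*d) + 3/(2*(-2 + J)))/3 = 2 + (1/(2*d) + 1/(2*(-2 + J))) = 2 + 1/(2*d) + 1/(2*(-2 + J)))
70*(89 + A(13, 10)) = 70*(89 + (½)*(-2 + 10 - 7*13 + 4*10*13)/(13*(-2 + 10))) = 70*(89 + (½)*(1/13)*(-2 + 10 - 91 + 520)/8) = 70*(89 + (½)*(1/13)*(⅛)*437) = 70*(89 + 437/208) = 70*(18949/208) = 663215/104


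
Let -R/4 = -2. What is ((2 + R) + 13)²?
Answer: 529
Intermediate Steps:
R = 8 (R = -4*(-2) = 8)
((2 + R) + 13)² = ((2 + 8) + 13)² = (10 + 13)² = 23² = 529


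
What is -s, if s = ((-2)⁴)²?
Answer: -256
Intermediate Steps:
s = 256 (s = 16² = 256)
-s = -1*256 = -256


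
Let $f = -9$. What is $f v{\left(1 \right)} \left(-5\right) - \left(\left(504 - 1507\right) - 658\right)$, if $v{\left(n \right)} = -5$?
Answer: $1436$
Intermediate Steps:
$f v{\left(1 \right)} \left(-5\right) - \left(\left(504 - 1507\right) - 658\right) = \left(-9\right) \left(-5\right) \left(-5\right) - \left(\left(504 - 1507\right) - 658\right) = 45 \left(-5\right) - \left(-1003 - 658\right) = -225 - -1661 = -225 + 1661 = 1436$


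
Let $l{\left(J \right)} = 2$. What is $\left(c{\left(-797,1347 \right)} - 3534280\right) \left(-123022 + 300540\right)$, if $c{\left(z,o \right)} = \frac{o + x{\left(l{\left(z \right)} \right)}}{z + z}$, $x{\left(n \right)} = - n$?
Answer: $- \frac{500036578061735}{797} \approx -6.274 \cdot 10^{11}$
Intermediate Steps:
$c{\left(z,o \right)} = \frac{-2 + o}{2 z}$ ($c{\left(z,o \right)} = \frac{o - 2}{z + z} = \frac{o - 2}{2 z} = \left(-2 + o\right) \frac{1}{2 z} = \frac{-2 + o}{2 z}$)
$\left(c{\left(-797,1347 \right)} - 3534280\right) \left(-123022 + 300540\right) = \left(\frac{-2 + 1347}{2 \left(-797\right)} - 3534280\right) \left(-123022 + 300540\right) = \left(\frac{1}{2} \left(- \frac{1}{797}\right) 1345 - 3534280\right) 177518 = \left(- \frac{1345}{1594} - 3534280\right) 177518 = \left(- \frac{5633643665}{1594}\right) 177518 = - \frac{500036578061735}{797}$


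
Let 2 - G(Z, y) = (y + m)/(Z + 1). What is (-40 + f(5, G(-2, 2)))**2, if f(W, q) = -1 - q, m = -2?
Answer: 1849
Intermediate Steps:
G(Z, y) = 2 - (-2 + y)/(1 + Z) (G(Z, y) = 2 - (y - 2)/(Z + 1) = 2 - (-2 + y)/(1 + Z))
(-40 + f(5, G(-2, 2)))**2 = (-40 + (-1 - (4 - 1*2 + 2*(-2))/(1 - 2)))**2 = (-40 + (-1 - (4 - 2 - 4)/(-1)))**2 = (-40 + (-1 - (-1)*(-2)))**2 = (-40 + (-1 - 1*2))**2 = (-40 + (-1 - 2))**2 = (-40 - 3)**2 = (-43)**2 = 1849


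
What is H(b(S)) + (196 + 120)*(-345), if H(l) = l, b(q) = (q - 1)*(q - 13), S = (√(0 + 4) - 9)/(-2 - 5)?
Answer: -109020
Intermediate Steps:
S = 1 (S = (√4 - 9)/(-7) = (2 - 9)*(-⅐) = -7*(-⅐) = 1)
b(q) = (-1 + q)*(-13 + q)
H(b(S)) + (196 + 120)*(-345) = (13 + 1² - 14*1) + (196 + 120)*(-345) = (13 + 1 - 14) + 316*(-345) = 0 - 109020 = -109020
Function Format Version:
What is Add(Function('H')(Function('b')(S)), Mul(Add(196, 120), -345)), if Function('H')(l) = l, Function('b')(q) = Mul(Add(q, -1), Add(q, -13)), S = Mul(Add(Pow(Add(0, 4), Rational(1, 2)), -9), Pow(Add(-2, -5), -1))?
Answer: -109020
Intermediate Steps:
S = 1 (S = Mul(Add(Pow(4, Rational(1, 2)), -9), Pow(-7, -1)) = Mul(Add(2, -9), Rational(-1, 7)) = Mul(-7, Rational(-1, 7)) = 1)
Function('b')(q) = Mul(Add(-1, q), Add(-13, q))
Add(Function('H')(Function('b')(S)), Mul(Add(196, 120), -345)) = Add(Add(13, Pow(1, 2), Mul(-14, 1)), Mul(Add(196, 120), -345)) = Add(Add(13, 1, -14), Mul(316, -345)) = Add(0, -109020) = -109020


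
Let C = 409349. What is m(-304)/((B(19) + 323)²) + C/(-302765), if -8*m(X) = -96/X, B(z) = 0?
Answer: -170827935089/126348678740 ≈ -1.3520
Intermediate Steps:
m(X) = 12/X (m(X) = -(-12)/X = 12/X)
m(-304)/((B(19) + 323)²) + C/(-302765) = (12/(-304))/((0 + 323)²) + 409349/(-302765) = (12*(-1/304))/(323²) + 409349*(-1/302765) = -3/76/104329 - 409349/302765 = -3/76*1/104329 - 409349/302765 = -3/7929004 - 409349/302765 = -170827935089/126348678740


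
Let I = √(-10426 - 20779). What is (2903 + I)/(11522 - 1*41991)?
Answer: -2903/30469 - 79*I*√5/30469 ≈ -0.095277 - 0.0057977*I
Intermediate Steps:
I = 79*I*√5 (I = √(-31205) = 79*I*√5 ≈ 176.65*I)
(2903 + I)/(11522 - 1*41991) = (2903 + 79*I*√5)/(11522 - 1*41991) = (2903 + 79*I*√5)/(11522 - 41991) = (2903 + 79*I*√5)/(-30469) = (2903 + 79*I*√5)*(-1/30469) = -2903/30469 - 79*I*√5/30469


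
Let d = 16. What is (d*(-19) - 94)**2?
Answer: 158404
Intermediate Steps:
(d*(-19) - 94)**2 = (16*(-19) - 94)**2 = (-304 - 94)**2 = (-398)**2 = 158404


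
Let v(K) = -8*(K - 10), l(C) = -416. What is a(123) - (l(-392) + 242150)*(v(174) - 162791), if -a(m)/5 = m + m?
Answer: 39669273372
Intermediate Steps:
a(m) = -10*m (a(m) = -5*(m + m) = -10*m)
v(K) = 80 - 8*K (v(K) = -8*(-10 + K) = 80 - 8*K)
a(123) - (l(-392) + 242150)*(v(174) - 162791) = -10*123 - (-416 + 242150)*((80 - 8*174) - 162791) = -1230 - 241734*((80 - 1392) - 162791) = -1230 - 241734*(-1312 - 162791) = -1230 - 241734*(-164103) = -1230 - 1*(-39669274602) = -1230 + 39669274602 = 39669273372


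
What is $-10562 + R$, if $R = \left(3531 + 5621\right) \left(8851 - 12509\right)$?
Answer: $-33488578$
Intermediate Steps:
$R = -33478016$ ($R = 9152 \left(-3658\right) = -33478016$)
$-10562 + R = -10562 - 33478016 = -33488578$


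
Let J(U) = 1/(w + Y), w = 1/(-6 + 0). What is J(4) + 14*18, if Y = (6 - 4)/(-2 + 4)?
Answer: 1266/5 ≈ 253.20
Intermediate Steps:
Y = 1 (Y = 2/2 = 2*(½) = 1)
w = -⅙ (w = 1/(-6) = -⅙ ≈ -0.16667)
J(U) = 6/5 (J(U) = 1/(-⅙ + 1) = 1/(⅚) = 6/5)
J(4) + 14*18 = 6/5 + 14*18 = 6/5 + 252 = 1266/5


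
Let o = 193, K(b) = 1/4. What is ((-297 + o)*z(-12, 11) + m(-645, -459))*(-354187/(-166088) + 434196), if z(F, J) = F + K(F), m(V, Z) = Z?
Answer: 55023820868905/166088 ≈ 3.3129e+8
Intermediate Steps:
K(b) = 1/4
z(F, J) = 1/4 + F (z(F, J) = F + 1/4 = 1/4 + F)
((-297 + o)*z(-12, 11) + m(-645, -459))*(-354187/(-166088) + 434196) = ((-297 + 193)*(1/4 - 12) - 459)*(-354187/(-166088) + 434196) = (-104*(-47/4) - 459)*(-354187*(-1/166088) + 434196) = (1222 - 459)*(354187/166088 + 434196) = 763*(72115099435/166088) = 55023820868905/166088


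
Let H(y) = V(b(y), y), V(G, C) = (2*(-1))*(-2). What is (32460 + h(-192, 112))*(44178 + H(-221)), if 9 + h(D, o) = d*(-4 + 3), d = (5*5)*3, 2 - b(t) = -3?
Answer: 1430436432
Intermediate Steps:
b(t) = 5 (b(t) = 2 - 1*(-3) = 2 + 3 = 5)
d = 75 (d = 25*3 = 75)
V(G, C) = 4 (V(G, C) = -2*(-2) = 4)
H(y) = 4
h(D, o) = -84 (h(D, o) = -9 + 75*(-4 + 3) = -9 + 75*(-1) = -9 - 75 = -84)
(32460 + h(-192, 112))*(44178 + H(-221)) = (32460 - 84)*(44178 + 4) = 32376*44182 = 1430436432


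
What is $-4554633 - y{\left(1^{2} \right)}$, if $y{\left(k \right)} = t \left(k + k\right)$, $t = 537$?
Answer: $-4555707$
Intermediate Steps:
$y{\left(k \right)} = 1074 k$ ($y{\left(k \right)} = 537 \left(k + k\right) = 537 \cdot 2 k = 1074 k$)
$-4554633 - y{\left(1^{2} \right)} = -4554633 - 1074 \cdot 1^{2} = -4554633 - 1074 \cdot 1 = -4554633 - 1074 = -4555707$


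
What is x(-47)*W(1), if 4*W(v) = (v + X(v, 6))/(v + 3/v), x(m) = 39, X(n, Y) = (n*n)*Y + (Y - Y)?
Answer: 273/16 ≈ 17.063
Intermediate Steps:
X(n, Y) = Y*n**2 (X(n, Y) = n**2*Y + 0 = Y*n**2 + 0 = Y*n**2)
W(v) = (v + 6*v**2)/(4*(v + 3/v)) (W(v) = ((v + 6*v**2)/(v + 3/v))/4 = (v + 6*v**2)/(4*(v + 3/v)))
x(-47)*W(1) = 39*((1/4)*1**2*(1 + 6*1)/(3 + 1**2)) = 39*((1/4)*1*(1 + 6)/(3 + 1)) = 39*((1/4)*1*7/4) = 39*((1/4)*1*(1/4)*7) = 39*(7/16) = 273/16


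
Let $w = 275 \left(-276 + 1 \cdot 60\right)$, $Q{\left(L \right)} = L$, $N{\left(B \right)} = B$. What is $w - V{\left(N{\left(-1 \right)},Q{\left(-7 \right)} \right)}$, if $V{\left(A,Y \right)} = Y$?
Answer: $-59393$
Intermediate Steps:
$w = -59400$ ($w = 275 \left(-276 + 60\right) = 275 \left(-216\right) = -59400$)
$w - V{\left(N{\left(-1 \right)},Q{\left(-7 \right)} \right)} = -59400 - -7 = -59400 + 7 = -59393$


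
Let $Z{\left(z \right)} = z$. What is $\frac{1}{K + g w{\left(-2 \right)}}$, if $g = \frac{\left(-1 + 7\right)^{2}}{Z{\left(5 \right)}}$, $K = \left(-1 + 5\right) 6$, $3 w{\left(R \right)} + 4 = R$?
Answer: $\frac{5}{48} \approx 0.10417$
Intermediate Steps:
$w{\left(R \right)} = - \frac{4}{3} + \frac{R}{3}$
$K = 24$ ($K = 4 \cdot 6 = 24$)
$g = \frac{36}{5}$ ($g = \frac{\left(-1 + 7\right)^{2}}{5} = 6^{2} \cdot \frac{1}{5} = 36 \cdot \frac{1}{5} = \frac{36}{5} \approx 7.2$)
$\frac{1}{K + g w{\left(-2 \right)}} = \frac{1}{24 + \frac{36 \left(- \frac{4}{3} + \frac{1}{3} \left(-2\right)\right)}{5}} = \frac{1}{24 + \frac{36 \left(- \frac{4}{3} - \frac{2}{3}\right)}{5}} = \frac{1}{24 + \frac{36}{5} \left(-2\right)} = \frac{1}{24 - \frac{72}{5}} = \frac{1}{\frac{48}{5}} = \frac{5}{48}$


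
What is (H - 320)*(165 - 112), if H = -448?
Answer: -40704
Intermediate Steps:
(H - 320)*(165 - 112) = (-448 - 320)*(165 - 112) = -768*53 = -40704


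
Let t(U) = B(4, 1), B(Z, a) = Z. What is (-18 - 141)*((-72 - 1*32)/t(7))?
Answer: 4134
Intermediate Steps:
t(U) = 4
(-18 - 141)*((-72 - 1*32)/t(7)) = (-18 - 141)*((-72 - 1*32)/4) = -159*(-72 - 32)/4 = -(-16536)/4 = -159*(-26) = 4134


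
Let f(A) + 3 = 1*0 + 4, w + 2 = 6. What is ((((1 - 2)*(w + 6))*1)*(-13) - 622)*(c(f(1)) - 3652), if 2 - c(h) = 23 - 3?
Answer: 1805640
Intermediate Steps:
w = 4 (w = -2 + 6 = 4)
f(A) = 1 (f(A) = -3 + (1*0 + 4) = -3 + (0 + 4) = -3 + 4 = 1)
c(h) = -18 (c(h) = 2 - (23 - 3) = 2 - 1*20 = 2 - 20 = -18)
((((1 - 2)*(w + 6))*1)*(-13) - 622)*(c(f(1)) - 3652) = ((((1 - 2)*(4 + 6))*1)*(-13) - 622)*(-18 - 3652) = ((-1*10*1)*(-13) - 622)*(-3670) = (-10*1*(-13) - 622)*(-3670) = (-10*(-13) - 622)*(-3670) = (130 - 622)*(-3670) = -492*(-3670) = 1805640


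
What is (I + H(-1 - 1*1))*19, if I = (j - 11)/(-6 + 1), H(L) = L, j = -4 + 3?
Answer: 38/5 ≈ 7.6000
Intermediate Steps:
j = -1
I = 12/5 (I = (-1 - 11)/(-6 + 1) = -12/(-5) = -12*(-1/5) = 12/5 ≈ 2.4000)
(I + H(-1 - 1*1))*19 = (12/5 + (-1 - 1*1))*19 = (12/5 + (-1 - 1))*19 = (12/5 - 2)*19 = (2/5)*19 = 38/5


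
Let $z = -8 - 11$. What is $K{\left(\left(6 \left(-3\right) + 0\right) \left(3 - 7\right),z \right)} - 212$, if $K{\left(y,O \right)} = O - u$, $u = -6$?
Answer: $-225$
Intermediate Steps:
$z = -19$
$K{\left(y,O \right)} = 6 + O$ ($K{\left(y,O \right)} = O - -6 = O + 6 = 6 + O$)
$K{\left(\left(6 \left(-3\right) + 0\right) \left(3 - 7\right),z \right)} - 212 = \left(6 - 19\right) - 212 = -13 - 212 = -225$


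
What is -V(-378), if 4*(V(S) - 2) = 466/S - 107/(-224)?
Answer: -43817/24192 ≈ -1.8112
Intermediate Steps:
V(S) = 1899/896 + 233/(2*S) (V(S) = 2 + (466/S - 107/(-224))/4 = 2 + (466/S - 107*(-1/224))/4 = 2 + (466/S + 107/224)/4 = 2 + (107/224 + 466/S)/4 = 2 + (107/896 + 233/(2*S)) = 1899/896 + 233/(2*S))
-V(-378) = -(104384 + 1899*(-378))/(896*(-378)) = -(-1)*(104384 - 717822)/(896*378) = -(-1)*(-613438)/(896*378) = -1*43817/24192 = -43817/24192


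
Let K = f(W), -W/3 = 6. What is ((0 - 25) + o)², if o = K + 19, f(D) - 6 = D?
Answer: 324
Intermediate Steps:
W = -18 (W = -3*6 = -18)
f(D) = 6 + D
K = -12 (K = 6 - 18 = -12)
o = 7 (o = -12 + 19 = 7)
((0 - 25) + o)² = ((0 - 25) + 7)² = (-25 + 7)² = (-18)² = 324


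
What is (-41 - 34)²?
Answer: 5625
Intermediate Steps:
(-41 - 34)² = (-75)² = 5625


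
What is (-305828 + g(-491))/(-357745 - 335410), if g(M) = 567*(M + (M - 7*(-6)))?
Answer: 838808/693155 ≈ 1.2101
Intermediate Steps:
g(M) = 23814 + 1134*M (g(M) = 567*(M + (M + 42)) = 567*(M + (42 + M)) = 567*(42 + 2*M) = 23814 + 1134*M)
(-305828 + g(-491))/(-357745 - 335410) = (-305828 + (23814 + 1134*(-491)))/(-357745 - 335410) = (-305828 + (23814 - 556794))/(-693155) = (-305828 - 532980)*(-1/693155) = -838808*(-1/693155) = 838808/693155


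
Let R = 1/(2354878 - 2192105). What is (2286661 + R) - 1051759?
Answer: 201008703247/162773 ≈ 1.2349e+6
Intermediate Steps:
R = 1/162773 ≈ 6.1435e-6
(2286661 + R) - 1051759 = (2286661 + 1/162773) - 1051759 = 372206670954/162773 - 1051759 = 201008703247/162773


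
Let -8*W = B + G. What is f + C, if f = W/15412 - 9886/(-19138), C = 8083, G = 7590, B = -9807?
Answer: 9537111070793/1179819424 ≈ 8083.5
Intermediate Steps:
W = 2217/8 (W = -(-9807 + 7590)/8 = -⅛*(-2217) = 2217/8 ≈ 277.13)
f = 630666601/1179819424 (f = (2217/8)/15412 - 9886/(-19138) = (2217/8)*(1/15412) - 9886*(-1/19138) = 2217/123296 + 4943/9569 = 630666601/1179819424 ≈ 0.53454)
f + C = 630666601/1179819424 + 8083 = 9537111070793/1179819424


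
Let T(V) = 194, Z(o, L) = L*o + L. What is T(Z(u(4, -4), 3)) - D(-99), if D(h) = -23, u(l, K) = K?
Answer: 217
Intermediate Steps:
Z(o, L) = L + L*o
T(Z(u(4, -4), 3)) - D(-99) = 194 - 1*(-23) = 194 + 23 = 217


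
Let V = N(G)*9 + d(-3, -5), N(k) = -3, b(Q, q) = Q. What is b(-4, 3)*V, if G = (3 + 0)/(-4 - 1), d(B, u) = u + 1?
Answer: 124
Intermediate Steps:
d(B, u) = 1 + u
G = -⅗ (G = 3/(-5) = 3*(-⅕) = -⅗ ≈ -0.60000)
V = -31 (V = -3*9 + (1 - 5) = -27 - 4 = -31)
b(-4, 3)*V = -4*(-31) = 124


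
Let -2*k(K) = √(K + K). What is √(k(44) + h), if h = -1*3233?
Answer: √(-3233 - √22) ≈ 56.901*I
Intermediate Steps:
h = -3233
k(K) = -√2*√K/2 (k(K) = -√(K + K)/2 = -√2*√K/2)
√(k(44) + h) = √(-√2*√44/2 - 3233) = √(-√2*2*√11/2 - 3233) = √(-√22 - 3233) = √(-3233 - √22)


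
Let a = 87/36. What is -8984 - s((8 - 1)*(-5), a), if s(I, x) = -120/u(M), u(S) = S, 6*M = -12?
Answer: -9044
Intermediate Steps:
M = -2 (M = (⅙)*(-12) = -2)
a = 29/12 (a = 87*(1/36) = 29/12 ≈ 2.4167)
s(I, x) = 60 (s(I, x) = -120/(-2) = -120*(-½) = 60)
-8984 - s((8 - 1)*(-5), a) = -8984 - 1*60 = -8984 - 60 = -9044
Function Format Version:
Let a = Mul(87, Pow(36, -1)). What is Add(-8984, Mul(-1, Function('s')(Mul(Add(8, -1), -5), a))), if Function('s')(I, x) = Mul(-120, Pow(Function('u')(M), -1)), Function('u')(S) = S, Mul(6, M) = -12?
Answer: -9044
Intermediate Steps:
M = -2 (M = Mul(Rational(1, 6), -12) = -2)
a = Rational(29, 12) (a = Mul(87, Rational(1, 36)) = Rational(29, 12) ≈ 2.4167)
Function('s')(I, x) = 60 (Function('s')(I, x) = Mul(-120, Pow(-2, -1)) = Mul(-120, Rational(-1, 2)) = 60)
Add(-8984, Mul(-1, Function('s')(Mul(Add(8, -1), -5), a))) = Add(-8984, Mul(-1, 60)) = Add(-8984, -60) = -9044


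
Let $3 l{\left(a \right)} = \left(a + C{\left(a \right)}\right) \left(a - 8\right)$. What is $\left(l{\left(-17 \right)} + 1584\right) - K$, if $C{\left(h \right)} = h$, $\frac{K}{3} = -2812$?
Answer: $\frac{30910}{3} \approx 10303.0$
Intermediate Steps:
$K = -8436$ ($K = 3 \left(-2812\right) = -8436$)
$l{\left(a \right)} = \frac{2 a \left(-8 + a\right)}{3}$ ($l{\left(a \right)} = \frac{\left(a + a\right) \left(a - 8\right)}{3} = \frac{2 a \left(-8 + a\right)}{3}$)
$\left(l{\left(-17 \right)} + 1584\right) - K = \left(\frac{2}{3} \left(-17\right) \left(-8 - 17\right) + 1584\right) - -8436 = \left(\frac{2}{3} \left(-17\right) \left(-25\right) + 1584\right) + 8436 = \left(\frac{850}{3} + 1584\right) + 8436 = \frac{5602}{3} + 8436 = \frac{30910}{3}$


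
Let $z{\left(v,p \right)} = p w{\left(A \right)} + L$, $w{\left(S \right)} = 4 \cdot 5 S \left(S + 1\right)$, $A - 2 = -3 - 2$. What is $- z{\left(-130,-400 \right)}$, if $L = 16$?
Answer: $47984$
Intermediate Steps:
$A = -3$ ($A = 2 - 5 = -3$)
$w{\left(S \right)} = 20 S \left(1 + S\right)$
$z{\left(v,p \right)} = 16 + 120 p$ ($z{\left(v,p \right)} = p 20 \left(-3\right) \left(1 - 3\right) + 16 = p 20 \left(-3\right) \left(-2\right) + 16 = p 120 + 16 = 120 p + 16 = 16 + 120 p$)
$- z{\left(-130,-400 \right)} = - (16 + 120 \left(-400\right)) = - (16 - 48000) = \left(-1\right) \left(-47984\right) = 47984$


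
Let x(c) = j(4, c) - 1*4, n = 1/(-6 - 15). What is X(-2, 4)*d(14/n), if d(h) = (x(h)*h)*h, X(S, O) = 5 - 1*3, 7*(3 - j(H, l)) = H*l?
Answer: 28869624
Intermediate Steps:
j(H, l) = 3 - H*l/7
X(S, O) = 2 (X(S, O) = 5 - 3 = 2)
n = -1/21 (n = 1/(-21) = -1/21 ≈ -0.047619)
x(c) = -1 - 4*c/7 (x(c) = (3 - 1/7*4*c) - 1*4 = (3 - 4*c/7) - 4 = -1 - 4*c/7)
d(h) = h**2*(-1 - 4*h/7) (d(h) = ((-1 - 4*h/7)*h)*h = (h*(-1 - 4*h/7))*h = h**2*(-1 - 4*h/7))
X(-2, 4)*d(14/n) = 2*((14/(-1/21))**2*(-7 - 56/(-1/21))/7) = 2*((14*(-21))**2*(-7 - 56*(-21))/7) = 2*((1/7)*(-294)**2*(-7 - 4*(-294))) = 2*((1/7)*86436*(-7 + 1176)) = 2*((1/7)*86436*1169) = 2*14434812 = 28869624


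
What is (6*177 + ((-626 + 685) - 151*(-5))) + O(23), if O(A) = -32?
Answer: 1844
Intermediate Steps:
(6*177 + ((-626 + 685) - 151*(-5))) + O(23) = (6*177 + ((-626 + 685) - 151*(-5))) - 32 = (1062 + (59 + 755)) - 32 = (1062 + 814) - 32 = 1876 - 32 = 1844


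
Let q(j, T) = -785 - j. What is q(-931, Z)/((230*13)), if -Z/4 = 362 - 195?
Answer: 73/1495 ≈ 0.048829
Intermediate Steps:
Z = -668 (Z = -4*(362 - 195) = -4*167 = -668)
q(-931, Z)/((230*13)) = (-785 - 1*(-931))/((230*13)) = (-785 + 931)/2990 = 146*(1/2990) = 73/1495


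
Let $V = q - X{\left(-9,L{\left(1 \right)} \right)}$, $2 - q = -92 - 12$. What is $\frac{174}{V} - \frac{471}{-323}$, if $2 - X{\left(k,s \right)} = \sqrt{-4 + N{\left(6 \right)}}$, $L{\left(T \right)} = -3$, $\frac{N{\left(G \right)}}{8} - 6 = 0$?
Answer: $\frac{2729655}{869839} - \frac{87 \sqrt{11}}{2693} \approx 3.031$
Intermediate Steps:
$N{\left(G \right)} = 48$ ($N{\left(G \right)} = 48 + 8 \cdot 0 = 48 + 0 = 48$)
$X{\left(k,s \right)} = 2 - 2 \sqrt{11}$ ($X{\left(k,s \right)} = 2 - \sqrt{-4 + 48} = 2 - \sqrt{44} = 2 - 2 \sqrt{11}$)
$q = 106$ ($q = 2 - \left(-92 - 12\right) = 2 - -104 = 2 + 104 = 106$)
$V = 104 + 2 \sqrt{11}$ ($V = 106 - \left(2 - 2 \sqrt{11}\right) = 104 + 2 \sqrt{11} \approx 110.63$)
$\frac{174}{V} - \frac{471}{-323} = \frac{174}{104 + 2 \sqrt{11}} - \frac{471}{-323} = \frac{174}{104 + 2 \sqrt{11}} - - \frac{471}{323} = \frac{174}{104 + 2 \sqrt{11}} + \frac{471}{323} = \frac{471}{323} + \frac{174}{104 + 2 \sqrt{11}}$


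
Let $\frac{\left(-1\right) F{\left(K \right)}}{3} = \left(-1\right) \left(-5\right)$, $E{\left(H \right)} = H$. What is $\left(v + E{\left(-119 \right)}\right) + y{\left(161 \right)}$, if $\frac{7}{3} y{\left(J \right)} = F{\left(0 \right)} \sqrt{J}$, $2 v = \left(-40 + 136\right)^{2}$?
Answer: $4489 - \frac{45 \sqrt{161}}{7} \approx 4407.4$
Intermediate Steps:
$F{\left(K \right)} = -15$ ($F{\left(K \right)} = - 3 \left(\left(-1\right) \left(-5\right)\right) = \left(-3\right) 5 = -15$)
$v = 4608$ ($v = \frac{\left(-40 + 136\right)^{2}}{2} = \frac{96^{2}}{2} = \frac{1}{2} \cdot 9216 = 4608$)
$y{\left(J \right)} = - \frac{45 \sqrt{J}}{7}$ ($y{\left(J \right)} = \frac{3 \left(- 15 \sqrt{J}\right)}{7} = - \frac{45 \sqrt{J}}{7}$)
$\left(v + E{\left(-119 \right)}\right) + y{\left(161 \right)} = \left(4608 - 119\right) - \frac{45 \sqrt{161}}{7} = 4489 - \frac{45 \sqrt{161}}{7}$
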